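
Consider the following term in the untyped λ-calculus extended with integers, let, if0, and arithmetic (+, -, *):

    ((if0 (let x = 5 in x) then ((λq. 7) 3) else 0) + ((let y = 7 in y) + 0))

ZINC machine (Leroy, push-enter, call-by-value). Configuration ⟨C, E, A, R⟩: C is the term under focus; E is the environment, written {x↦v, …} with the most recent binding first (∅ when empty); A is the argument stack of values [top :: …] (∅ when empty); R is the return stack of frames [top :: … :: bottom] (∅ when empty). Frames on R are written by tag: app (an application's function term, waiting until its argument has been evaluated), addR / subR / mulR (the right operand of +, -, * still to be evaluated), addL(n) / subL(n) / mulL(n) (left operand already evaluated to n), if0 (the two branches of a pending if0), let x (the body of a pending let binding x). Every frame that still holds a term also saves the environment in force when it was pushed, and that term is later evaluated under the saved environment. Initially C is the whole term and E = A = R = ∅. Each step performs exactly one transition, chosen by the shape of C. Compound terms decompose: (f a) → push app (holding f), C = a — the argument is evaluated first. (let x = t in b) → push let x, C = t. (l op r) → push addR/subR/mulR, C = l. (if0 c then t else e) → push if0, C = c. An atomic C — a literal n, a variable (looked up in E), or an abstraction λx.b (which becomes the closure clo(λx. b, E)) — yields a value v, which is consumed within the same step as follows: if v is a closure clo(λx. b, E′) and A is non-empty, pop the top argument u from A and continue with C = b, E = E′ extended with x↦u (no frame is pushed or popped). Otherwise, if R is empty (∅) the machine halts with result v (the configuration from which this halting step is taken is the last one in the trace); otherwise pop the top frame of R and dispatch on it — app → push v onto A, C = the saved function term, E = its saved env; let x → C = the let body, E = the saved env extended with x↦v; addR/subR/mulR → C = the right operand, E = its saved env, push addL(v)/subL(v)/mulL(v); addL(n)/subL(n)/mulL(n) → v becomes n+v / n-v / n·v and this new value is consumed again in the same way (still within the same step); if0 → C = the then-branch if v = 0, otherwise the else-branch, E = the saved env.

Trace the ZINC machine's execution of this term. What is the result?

step 0: [C=((if0 (let x = 5 in x) then ((λq. 7) 3) else 0) + ((let y = 7 in y) + 0)) | E=∅ | A=∅ | R=∅]
step 1: [C=(if0 (let x = 5 in x) then ((λq. 7) 3) else 0) | E=∅ | A=∅ | R=[addR]]
step 2: [C=(let x = 5 in x) | E=∅ | A=∅ | R=[if0 :: addR]]
step 3: [C=5 | E=∅ | A=∅ | R=[let x :: if0 :: addR]]
step 4: [C=x | E={x↦5} | A=∅ | R=[if0 :: addR]]
step 5: [C=0 | E=∅ | A=∅ | R=[addR]]
step 6: [C=((let y = 7 in y) + 0) | E=∅ | A=∅ | R=[addL(0)]]
step 7: [C=(let y = 7 in y) | E=∅ | A=∅ | R=[addR :: addL(0)]]
step 8: [C=7 | E=∅ | A=∅ | R=[let y :: addR :: addL(0)]]
step 9: [C=y | E={y↦7} | A=∅ | R=[addR :: addL(0)]]
step 10: [C=0 | E=∅ | A=∅ | R=[addL(7) :: addL(0)]]
→ final value 7

Answer: 7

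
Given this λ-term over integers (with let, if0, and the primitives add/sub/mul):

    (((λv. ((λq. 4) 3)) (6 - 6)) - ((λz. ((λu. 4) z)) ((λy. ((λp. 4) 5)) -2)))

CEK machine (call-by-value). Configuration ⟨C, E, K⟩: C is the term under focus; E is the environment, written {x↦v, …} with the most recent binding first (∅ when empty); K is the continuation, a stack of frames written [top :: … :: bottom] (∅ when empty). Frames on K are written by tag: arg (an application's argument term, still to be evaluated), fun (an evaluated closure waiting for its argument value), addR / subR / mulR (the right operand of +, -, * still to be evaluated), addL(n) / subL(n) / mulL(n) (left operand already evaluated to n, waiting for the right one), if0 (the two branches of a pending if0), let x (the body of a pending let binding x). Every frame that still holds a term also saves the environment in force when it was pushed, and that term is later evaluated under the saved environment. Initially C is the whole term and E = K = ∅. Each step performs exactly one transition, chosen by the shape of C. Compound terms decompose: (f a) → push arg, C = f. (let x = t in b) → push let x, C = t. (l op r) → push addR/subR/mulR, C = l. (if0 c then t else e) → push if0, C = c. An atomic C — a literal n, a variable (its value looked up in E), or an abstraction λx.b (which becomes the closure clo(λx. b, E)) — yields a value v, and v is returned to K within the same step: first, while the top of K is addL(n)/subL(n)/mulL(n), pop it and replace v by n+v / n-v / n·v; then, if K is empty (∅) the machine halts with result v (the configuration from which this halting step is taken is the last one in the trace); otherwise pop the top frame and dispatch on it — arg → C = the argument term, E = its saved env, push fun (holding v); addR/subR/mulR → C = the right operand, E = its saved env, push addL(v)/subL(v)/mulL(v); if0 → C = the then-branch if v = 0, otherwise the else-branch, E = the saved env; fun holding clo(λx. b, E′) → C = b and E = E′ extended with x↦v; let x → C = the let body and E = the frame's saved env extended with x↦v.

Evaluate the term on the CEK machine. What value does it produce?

Answer: 0

Execution trace:
[0] [C=(((λv. ((λq. 4) 3)) (6 - 6)) - ((λz. ((λu. 4) z)) ((λy. ((λp. 4) 5)) -2))) | E=∅ | K=∅]
[1] [C=((λv. ((λq. 4) 3)) (6 - 6)) | E=∅ | K=[subR]]
[2] [C=(λv. ((λq. 4) 3)) | E=∅ | K=[arg :: subR]]
[3] [C=(6 - 6) | E=∅ | K=[fun :: subR]]
[4] [C=6 | E=∅ | K=[subR :: fun :: subR]]
[5] [C=6 | E=∅ | K=[subL(6) :: fun :: subR]]
[6] [C=((λq. 4) 3) | E={v↦0} | K=[subR]]
[7] [C=(λq. 4) | E={v↦0} | K=[arg :: subR]]
[8] [C=3 | E={v↦0} | K=[fun :: subR]]
[9] [C=4 | E={q↦3, v↦0} | K=[subR]]
[10] [C=((λz. ((λu. 4) z)) ((λy. ((λp. 4) 5)) -2)) | E=∅ | K=[subL(4)]]
[11] [C=(λz. ((λu. 4) z)) | E=∅ | K=[arg :: subL(4)]]
[12] [C=((λy. ((λp. 4) 5)) -2) | E=∅ | K=[fun :: subL(4)]]
[13] [C=(λy. ((λp. 4) 5)) | E=∅ | K=[arg :: fun :: subL(4)]]
[14] [C=-2 | E=∅ | K=[fun :: fun :: subL(4)]]
[15] [C=((λp. 4) 5) | E={y↦-2} | K=[fun :: subL(4)]]
[16] [C=(λp. 4) | E={y↦-2} | K=[arg :: fun :: subL(4)]]
[17] [C=5 | E={y↦-2} | K=[fun :: fun :: subL(4)]]
[18] [C=4 | E={p↦5, y↦-2} | K=[fun :: subL(4)]]
[19] [C=((λu. 4) z) | E={z↦4} | K=[subL(4)]]
[20] [C=(λu. 4) | E={z↦4} | K=[arg :: subL(4)]]
[21] [C=z | E={z↦4} | K=[fun :: subL(4)]]
[22] [C=4 | E={u↦4, z↦4} | K=[subL(4)]]
→ final value 0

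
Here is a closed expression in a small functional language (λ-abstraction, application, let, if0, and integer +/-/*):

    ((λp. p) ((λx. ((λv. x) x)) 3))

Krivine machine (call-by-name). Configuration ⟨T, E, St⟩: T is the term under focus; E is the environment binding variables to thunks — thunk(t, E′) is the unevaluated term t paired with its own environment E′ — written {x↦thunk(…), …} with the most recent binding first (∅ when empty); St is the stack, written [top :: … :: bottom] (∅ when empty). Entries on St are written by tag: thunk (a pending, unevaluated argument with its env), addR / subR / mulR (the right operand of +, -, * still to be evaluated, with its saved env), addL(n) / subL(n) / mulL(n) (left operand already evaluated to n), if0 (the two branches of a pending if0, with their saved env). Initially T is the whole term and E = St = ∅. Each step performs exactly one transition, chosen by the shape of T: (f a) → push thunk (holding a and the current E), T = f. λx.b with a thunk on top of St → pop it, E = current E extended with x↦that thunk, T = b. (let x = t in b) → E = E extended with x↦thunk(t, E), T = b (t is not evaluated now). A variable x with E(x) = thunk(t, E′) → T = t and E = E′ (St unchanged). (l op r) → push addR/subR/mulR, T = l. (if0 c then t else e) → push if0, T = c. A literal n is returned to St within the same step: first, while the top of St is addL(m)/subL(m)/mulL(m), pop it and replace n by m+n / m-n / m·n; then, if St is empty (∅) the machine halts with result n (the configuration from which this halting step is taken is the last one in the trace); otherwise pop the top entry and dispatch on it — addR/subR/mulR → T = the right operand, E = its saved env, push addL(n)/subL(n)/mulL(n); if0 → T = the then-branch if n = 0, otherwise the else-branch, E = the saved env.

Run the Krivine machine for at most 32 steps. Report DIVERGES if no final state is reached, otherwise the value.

0. [T=((λp. p) ((λx. ((λv. x) x)) 3)) | E=∅ | St=∅]
1. [T=(λp. p) | E=∅ | St=[thunk]]
2. [T=p | E={p↦thunk(((λx. ((λv. x) x)) 3), ∅)} | St=∅]
3. [T=((λx. ((λv. x) x)) 3) | E=∅ | St=∅]
4. [T=(λx. ((λv. x) x)) | E=∅ | St=[thunk]]
5. [T=((λv. x) x) | E={x↦thunk(3, ∅)} | St=∅]
6. [T=(λv. x) | E={x↦thunk(3, ∅)} | St=[thunk]]
7. [T=x | E={v↦thunk(x, {x↦thunk(3, ∅)}), x↦thunk(3, ∅)} | St=∅]
8. [T=3 | E=∅ | St=∅]
→ final value 3

Answer: 3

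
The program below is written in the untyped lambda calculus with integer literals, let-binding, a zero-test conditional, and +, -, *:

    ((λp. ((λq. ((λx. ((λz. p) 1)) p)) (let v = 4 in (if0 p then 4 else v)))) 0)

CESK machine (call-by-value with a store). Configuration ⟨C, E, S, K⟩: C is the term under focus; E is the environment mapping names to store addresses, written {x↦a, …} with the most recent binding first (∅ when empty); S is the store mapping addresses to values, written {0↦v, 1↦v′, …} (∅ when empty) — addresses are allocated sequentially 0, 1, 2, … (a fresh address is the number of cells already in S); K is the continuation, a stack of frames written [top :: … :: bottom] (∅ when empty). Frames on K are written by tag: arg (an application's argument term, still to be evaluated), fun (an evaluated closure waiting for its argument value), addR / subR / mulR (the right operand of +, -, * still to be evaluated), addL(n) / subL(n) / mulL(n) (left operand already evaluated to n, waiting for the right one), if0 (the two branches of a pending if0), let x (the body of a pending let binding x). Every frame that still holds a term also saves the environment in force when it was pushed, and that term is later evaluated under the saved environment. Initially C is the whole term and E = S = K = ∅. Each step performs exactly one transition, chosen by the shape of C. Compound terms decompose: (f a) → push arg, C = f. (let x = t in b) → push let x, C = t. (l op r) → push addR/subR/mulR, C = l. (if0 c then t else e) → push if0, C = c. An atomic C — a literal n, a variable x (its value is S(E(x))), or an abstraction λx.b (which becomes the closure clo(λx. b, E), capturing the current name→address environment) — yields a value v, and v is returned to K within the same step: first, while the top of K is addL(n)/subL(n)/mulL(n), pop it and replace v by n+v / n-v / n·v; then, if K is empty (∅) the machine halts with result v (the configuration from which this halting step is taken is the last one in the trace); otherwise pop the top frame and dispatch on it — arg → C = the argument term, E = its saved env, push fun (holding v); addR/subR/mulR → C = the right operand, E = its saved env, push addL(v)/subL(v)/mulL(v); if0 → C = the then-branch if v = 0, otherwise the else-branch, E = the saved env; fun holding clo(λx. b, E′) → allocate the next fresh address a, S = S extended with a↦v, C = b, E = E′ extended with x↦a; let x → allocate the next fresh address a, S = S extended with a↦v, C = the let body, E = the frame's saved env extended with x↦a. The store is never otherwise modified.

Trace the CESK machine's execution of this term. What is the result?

t=0: ⟨C=((λp. ((λq. ((λx. ((λz. p) 1)) p)) (let v = 4 in (if0 p then 4 else v)))) 0); E=∅; S=∅; K=∅⟩
t=1: ⟨C=(λp. ((λq. ((λx. ((λz. p) 1)) p)) (let v = 4 in (if0 p then 4 else v)))); E=∅; S=∅; K=[arg]⟩
t=2: ⟨C=0; E=∅; S=∅; K=[fun]⟩
t=3: ⟨C=((λq. ((λx. ((λz. p) 1)) p)) (let v = 4 in (if0 p then 4 else v))); E={p↦0}; S={0↦0}; K=∅⟩
t=4: ⟨C=(λq. ((λx. ((λz. p) 1)) p)); E={p↦0}; S={0↦0}; K=[arg]⟩
t=5: ⟨C=(let v = 4 in (if0 p then 4 else v)); E={p↦0}; S={0↦0}; K=[fun]⟩
t=6: ⟨C=4; E={p↦0}; S={0↦0}; K=[let v :: fun]⟩
t=7: ⟨C=(if0 p then 4 else v); E={v↦1, p↦0}; S={0↦0, 1↦4}; K=[fun]⟩
t=8: ⟨C=p; E={v↦1, p↦0}; S={0↦0, 1↦4}; K=[if0 :: fun]⟩
t=9: ⟨C=4; E={v↦1, p↦0}; S={0↦0, 1↦4}; K=[fun]⟩
t=10: ⟨C=((λx. ((λz. p) 1)) p); E={q↦2, p↦0}; S={0↦0, 1↦4, 2↦4}; K=∅⟩
t=11: ⟨C=(λx. ((λz. p) 1)); E={q↦2, p↦0}; S={0↦0, 1↦4, 2↦4}; K=[arg]⟩
t=12: ⟨C=p; E={q↦2, p↦0}; S={0↦0, 1↦4, 2↦4}; K=[fun]⟩
t=13: ⟨C=((λz. p) 1); E={x↦3, q↦2, p↦0}; S={0↦0, 1↦4, 2↦4, 3↦0}; K=∅⟩
t=14: ⟨C=(λz. p); E={x↦3, q↦2, p↦0}; S={0↦0, 1↦4, 2↦4, 3↦0}; K=[arg]⟩
t=15: ⟨C=1; E={x↦3, q↦2, p↦0}; S={0↦0, 1↦4, 2↦4, 3↦0}; K=[fun]⟩
t=16: ⟨C=p; E={z↦4, x↦3, q↦2, p↦0}; S={0↦0, 1↦4, 2↦4, 3↦0, 4↦1}; K=∅⟩
→ final value 0

Answer: 0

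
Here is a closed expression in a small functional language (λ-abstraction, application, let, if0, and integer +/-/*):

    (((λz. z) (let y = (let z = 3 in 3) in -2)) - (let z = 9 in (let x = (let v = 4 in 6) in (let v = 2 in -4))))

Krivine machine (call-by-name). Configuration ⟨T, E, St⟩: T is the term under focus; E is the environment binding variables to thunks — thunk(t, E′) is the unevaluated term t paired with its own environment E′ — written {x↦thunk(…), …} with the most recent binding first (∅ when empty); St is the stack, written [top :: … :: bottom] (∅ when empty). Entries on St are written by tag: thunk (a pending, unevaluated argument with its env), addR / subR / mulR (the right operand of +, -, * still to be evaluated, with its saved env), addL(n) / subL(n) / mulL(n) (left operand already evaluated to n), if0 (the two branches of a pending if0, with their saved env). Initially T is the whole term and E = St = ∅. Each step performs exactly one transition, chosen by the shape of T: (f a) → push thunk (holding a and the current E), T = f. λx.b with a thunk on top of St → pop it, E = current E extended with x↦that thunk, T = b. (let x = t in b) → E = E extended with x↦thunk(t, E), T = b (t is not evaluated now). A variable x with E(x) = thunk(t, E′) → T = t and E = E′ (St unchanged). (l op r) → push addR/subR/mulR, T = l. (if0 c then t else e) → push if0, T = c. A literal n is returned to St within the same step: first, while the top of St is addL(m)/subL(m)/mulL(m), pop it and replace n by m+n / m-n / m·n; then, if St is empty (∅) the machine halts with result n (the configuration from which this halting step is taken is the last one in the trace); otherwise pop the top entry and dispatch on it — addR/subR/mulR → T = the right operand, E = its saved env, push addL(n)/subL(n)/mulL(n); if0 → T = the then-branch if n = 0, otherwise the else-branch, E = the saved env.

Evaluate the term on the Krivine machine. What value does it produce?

t=0: [T=(((λz. z) (let y = (let z = 3 in 3) in -2)) - (let z = 9 in (let x = (let v = 4 in 6) in (let v = 2 in -4)))) | E=∅ | St=∅]
t=1: [T=((λz. z) (let y = (let z = 3 in 3) in -2)) | E=∅ | St=[subR]]
t=2: [T=(λz. z) | E=∅ | St=[thunk :: subR]]
t=3: [T=z | E={z↦thunk((let y = (let z = 3 in 3) in -2), ∅)} | St=[subR]]
t=4: [T=(let y = (let z = 3 in 3) in -2) | E=∅ | St=[subR]]
t=5: [T=-2 | E={y↦thunk((let z = 3 in 3), ∅)} | St=[subR]]
t=6: [T=(let z = 9 in (let x = (let v = 4 in 6) in (let v = 2 in -4))) | E=∅ | St=[subL(-2)]]
t=7: [T=(let x = (let v = 4 in 6) in (let v = 2 in -4)) | E={z↦thunk(9, ∅)} | St=[subL(-2)]]
t=8: [T=(let v = 2 in -4) | E={x↦thunk((let v = 4 in 6), {z↦thunk(9, ∅)}), z↦thunk(9, ∅)} | St=[subL(-2)]]
t=9: [T=-4 | E={v↦thunk(2, {x↦thunk((let v = 4 in 6), {z↦thunk(9, ∅)}), z↦thunk(9, ∅)}), x↦thunk((let v = 4 in 6), {z↦thunk(9, ∅)}), z↦thunk(9, ∅)} | St=[subL(-2)]]
→ final value 2

Answer: 2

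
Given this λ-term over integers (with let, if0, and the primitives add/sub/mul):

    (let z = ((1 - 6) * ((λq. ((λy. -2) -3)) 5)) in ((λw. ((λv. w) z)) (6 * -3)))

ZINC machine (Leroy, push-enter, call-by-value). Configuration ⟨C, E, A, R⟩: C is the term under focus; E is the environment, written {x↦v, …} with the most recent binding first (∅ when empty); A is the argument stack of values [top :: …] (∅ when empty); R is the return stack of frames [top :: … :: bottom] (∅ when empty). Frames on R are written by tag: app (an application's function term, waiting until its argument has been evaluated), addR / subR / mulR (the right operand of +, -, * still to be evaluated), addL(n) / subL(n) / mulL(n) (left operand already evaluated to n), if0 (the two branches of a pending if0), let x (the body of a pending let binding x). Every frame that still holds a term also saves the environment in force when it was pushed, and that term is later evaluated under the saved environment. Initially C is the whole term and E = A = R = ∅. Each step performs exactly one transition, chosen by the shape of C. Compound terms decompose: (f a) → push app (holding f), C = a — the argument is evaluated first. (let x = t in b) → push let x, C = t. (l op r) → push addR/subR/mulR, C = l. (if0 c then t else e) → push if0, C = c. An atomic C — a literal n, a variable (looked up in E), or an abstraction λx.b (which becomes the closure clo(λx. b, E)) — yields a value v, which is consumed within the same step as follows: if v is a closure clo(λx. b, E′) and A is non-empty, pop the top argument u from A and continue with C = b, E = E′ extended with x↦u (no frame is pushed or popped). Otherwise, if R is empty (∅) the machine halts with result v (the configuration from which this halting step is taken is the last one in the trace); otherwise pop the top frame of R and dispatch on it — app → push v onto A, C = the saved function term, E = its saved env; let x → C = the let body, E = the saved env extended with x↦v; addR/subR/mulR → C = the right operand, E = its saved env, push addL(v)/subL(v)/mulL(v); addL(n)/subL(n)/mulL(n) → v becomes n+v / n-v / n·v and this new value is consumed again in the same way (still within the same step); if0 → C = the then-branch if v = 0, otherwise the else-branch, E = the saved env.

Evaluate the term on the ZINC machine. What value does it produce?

Answer: -18

Execution trace:
0. <C=(let z = ((1 - 6) * ((λq. ((λy. -2) -3)) 5)) in ((λw. ((λv. w) z)) (6 * -3))), E=∅, A=∅, R=∅>
1. <C=((1 - 6) * ((λq. ((λy. -2) -3)) 5)), E=∅, A=∅, R=[let z]>
2. <C=(1 - 6), E=∅, A=∅, R=[mulR :: let z]>
3. <C=1, E=∅, A=∅, R=[subR :: mulR :: let z]>
4. <C=6, E=∅, A=∅, R=[subL(1) :: mulR :: let z]>
5. <C=((λq. ((λy. -2) -3)) 5), E=∅, A=∅, R=[mulL(-5) :: let z]>
6. <C=5, E=∅, A=∅, R=[app :: mulL(-5) :: let z]>
7. <C=(λq. ((λy. -2) -3)), E=∅, A=[5], R=[mulL(-5) :: let z]>
8. <C=((λy. -2) -3), E={q↦5}, A=∅, R=[mulL(-5) :: let z]>
9. <C=-3, E={q↦5}, A=∅, R=[app :: mulL(-5) :: let z]>
10. <C=(λy. -2), E={q↦5}, A=[-3], R=[mulL(-5) :: let z]>
11. <C=-2, E={y↦-3, q↦5}, A=∅, R=[mulL(-5) :: let z]>
12. <C=((λw. ((λv. w) z)) (6 * -3)), E={z↦10}, A=∅, R=∅>
13. <C=(6 * -3), E={z↦10}, A=∅, R=[app]>
14. <C=6, E={z↦10}, A=∅, R=[mulR :: app]>
15. <C=-3, E={z↦10}, A=∅, R=[mulL(6) :: app]>
16. <C=(λw. ((λv. w) z)), E={z↦10}, A=[-18], R=∅>
17. <C=((λv. w) z), E={w↦-18, z↦10}, A=∅, R=∅>
18. <C=z, E={w↦-18, z↦10}, A=∅, R=[app]>
19. <C=(λv. w), E={w↦-18, z↦10}, A=[10], R=∅>
20. <C=w, E={v↦10, w↦-18, z↦10}, A=∅, R=∅>
→ final value -18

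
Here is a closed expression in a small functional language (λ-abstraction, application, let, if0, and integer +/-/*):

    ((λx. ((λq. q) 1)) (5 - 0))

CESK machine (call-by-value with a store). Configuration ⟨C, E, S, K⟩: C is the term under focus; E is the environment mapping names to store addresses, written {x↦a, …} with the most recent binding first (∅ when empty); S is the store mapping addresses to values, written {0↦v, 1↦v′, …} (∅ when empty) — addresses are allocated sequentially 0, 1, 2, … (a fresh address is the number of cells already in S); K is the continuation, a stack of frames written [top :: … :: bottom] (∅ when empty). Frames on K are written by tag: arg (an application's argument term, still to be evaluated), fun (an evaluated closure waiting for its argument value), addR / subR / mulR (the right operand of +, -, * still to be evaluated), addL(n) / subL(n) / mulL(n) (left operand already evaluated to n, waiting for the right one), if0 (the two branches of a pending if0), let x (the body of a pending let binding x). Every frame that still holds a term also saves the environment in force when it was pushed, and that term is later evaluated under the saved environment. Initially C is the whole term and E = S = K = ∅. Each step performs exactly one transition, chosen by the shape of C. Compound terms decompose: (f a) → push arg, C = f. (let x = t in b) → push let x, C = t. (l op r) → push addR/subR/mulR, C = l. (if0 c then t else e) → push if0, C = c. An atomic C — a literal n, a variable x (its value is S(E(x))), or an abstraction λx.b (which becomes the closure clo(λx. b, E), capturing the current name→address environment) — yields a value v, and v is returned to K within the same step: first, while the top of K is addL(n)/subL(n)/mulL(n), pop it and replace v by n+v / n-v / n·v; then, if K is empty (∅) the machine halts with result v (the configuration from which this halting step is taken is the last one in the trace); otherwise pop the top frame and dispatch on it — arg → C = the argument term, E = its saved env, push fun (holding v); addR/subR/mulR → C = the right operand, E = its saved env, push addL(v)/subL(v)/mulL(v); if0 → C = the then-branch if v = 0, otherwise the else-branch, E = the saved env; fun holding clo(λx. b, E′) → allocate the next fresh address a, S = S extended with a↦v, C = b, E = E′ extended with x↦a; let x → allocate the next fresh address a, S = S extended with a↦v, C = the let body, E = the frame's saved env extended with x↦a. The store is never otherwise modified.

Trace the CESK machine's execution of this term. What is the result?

Answer: 1

Machine steps:
0. <C=((λx. ((λq. q) 1)) (5 - 0)), E=∅, S=∅, K=∅>
1. <C=(λx. ((λq. q) 1)), E=∅, S=∅, K=[arg]>
2. <C=(5 - 0), E=∅, S=∅, K=[fun]>
3. <C=5, E=∅, S=∅, K=[subR :: fun]>
4. <C=0, E=∅, S=∅, K=[subL(5) :: fun]>
5. <C=((λq. q) 1), E={x↦0}, S={0↦5}, K=∅>
6. <C=(λq. q), E={x↦0}, S={0↦5}, K=[arg]>
7. <C=1, E={x↦0}, S={0↦5}, K=[fun]>
8. <C=q, E={q↦1, x↦0}, S={0↦5, 1↦1}, K=∅>
→ final value 1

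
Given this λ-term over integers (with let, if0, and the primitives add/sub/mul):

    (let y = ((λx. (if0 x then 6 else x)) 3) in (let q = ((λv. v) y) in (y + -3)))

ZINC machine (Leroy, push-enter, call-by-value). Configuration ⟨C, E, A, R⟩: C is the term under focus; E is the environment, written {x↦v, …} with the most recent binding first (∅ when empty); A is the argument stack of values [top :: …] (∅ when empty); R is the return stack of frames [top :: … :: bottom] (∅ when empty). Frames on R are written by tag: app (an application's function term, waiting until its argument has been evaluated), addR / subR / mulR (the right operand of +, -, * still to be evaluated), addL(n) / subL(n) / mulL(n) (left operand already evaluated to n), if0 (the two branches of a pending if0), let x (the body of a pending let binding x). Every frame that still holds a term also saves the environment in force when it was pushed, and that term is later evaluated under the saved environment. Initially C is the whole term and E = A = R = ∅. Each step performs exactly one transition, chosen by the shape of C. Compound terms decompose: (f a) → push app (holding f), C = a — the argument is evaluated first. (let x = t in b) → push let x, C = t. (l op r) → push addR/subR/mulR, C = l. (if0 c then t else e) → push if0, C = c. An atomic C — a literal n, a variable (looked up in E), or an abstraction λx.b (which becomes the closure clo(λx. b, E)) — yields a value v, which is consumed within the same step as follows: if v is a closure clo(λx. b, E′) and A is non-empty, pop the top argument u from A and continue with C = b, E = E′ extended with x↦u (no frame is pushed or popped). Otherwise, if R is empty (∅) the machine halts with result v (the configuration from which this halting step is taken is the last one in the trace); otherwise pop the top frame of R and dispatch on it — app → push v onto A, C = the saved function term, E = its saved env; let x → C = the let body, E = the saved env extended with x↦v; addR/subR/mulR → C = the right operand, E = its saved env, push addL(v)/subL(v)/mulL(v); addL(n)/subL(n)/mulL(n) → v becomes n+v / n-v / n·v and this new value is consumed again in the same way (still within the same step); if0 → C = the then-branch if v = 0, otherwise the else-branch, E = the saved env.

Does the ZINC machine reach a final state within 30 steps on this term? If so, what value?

Answer: 0

Machine steps:
0. <C=(let y = ((λx. (if0 x then 6 else x)) 3) in (let q = ((λv. v) y) in (y + -3))), E=∅, A=∅, R=∅>
1. <C=((λx. (if0 x then 6 else x)) 3), E=∅, A=∅, R=[let y]>
2. <C=3, E=∅, A=∅, R=[app :: let y]>
3. <C=(λx. (if0 x then 6 else x)), E=∅, A=[3], R=[let y]>
4. <C=(if0 x then 6 else x), E={x↦3}, A=∅, R=[let y]>
5. <C=x, E={x↦3}, A=∅, R=[if0 :: let y]>
6. <C=x, E={x↦3}, A=∅, R=[let y]>
7. <C=(let q = ((λv. v) y) in (y + -3)), E={y↦3}, A=∅, R=∅>
8. <C=((λv. v) y), E={y↦3}, A=∅, R=[let q]>
9. <C=y, E={y↦3}, A=∅, R=[app :: let q]>
10. <C=(λv. v), E={y↦3}, A=[3], R=[let q]>
11. <C=v, E={v↦3, y↦3}, A=∅, R=[let q]>
12. <C=(y + -3), E={q↦3, y↦3}, A=∅, R=∅>
13. <C=y, E={q↦3, y↦3}, A=∅, R=[addR]>
14. <C=-3, E={q↦3, y↦3}, A=∅, R=[addL(3)]>
→ final value 0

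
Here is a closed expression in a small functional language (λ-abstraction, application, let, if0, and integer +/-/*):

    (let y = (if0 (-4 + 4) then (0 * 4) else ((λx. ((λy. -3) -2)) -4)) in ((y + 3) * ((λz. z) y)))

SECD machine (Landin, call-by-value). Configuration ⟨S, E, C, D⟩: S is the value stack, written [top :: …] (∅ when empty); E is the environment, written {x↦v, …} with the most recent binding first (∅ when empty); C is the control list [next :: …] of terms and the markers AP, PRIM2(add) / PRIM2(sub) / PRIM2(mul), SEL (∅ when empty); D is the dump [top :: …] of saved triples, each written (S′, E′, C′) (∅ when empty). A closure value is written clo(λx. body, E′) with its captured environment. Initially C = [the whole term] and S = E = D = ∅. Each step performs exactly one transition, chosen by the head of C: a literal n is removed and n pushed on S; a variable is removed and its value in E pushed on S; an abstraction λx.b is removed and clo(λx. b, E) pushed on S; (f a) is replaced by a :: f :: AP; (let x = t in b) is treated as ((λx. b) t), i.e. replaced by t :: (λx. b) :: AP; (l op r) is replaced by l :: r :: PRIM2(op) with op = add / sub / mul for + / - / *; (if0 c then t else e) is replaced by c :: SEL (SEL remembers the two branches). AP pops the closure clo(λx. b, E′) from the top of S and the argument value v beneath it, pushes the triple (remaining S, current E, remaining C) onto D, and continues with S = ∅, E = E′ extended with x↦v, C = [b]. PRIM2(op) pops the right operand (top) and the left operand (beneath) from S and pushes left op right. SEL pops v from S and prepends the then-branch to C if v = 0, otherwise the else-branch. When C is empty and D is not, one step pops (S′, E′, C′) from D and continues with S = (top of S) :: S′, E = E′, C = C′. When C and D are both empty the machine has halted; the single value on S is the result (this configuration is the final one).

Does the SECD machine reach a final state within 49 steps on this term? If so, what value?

Answer: 0

Machine steps:
step 0: [S=∅ | E=∅ | C=[(let y = (if0 (-4 + 4) then (0 * 4) else ((λx. ((λy. -3) -2)) -4)) in ((y + 3) * ((λz. z) y)))] | D=∅]
step 1: [S=∅ | E=∅ | C=[(if0 (-4 + 4) then (0 * 4) else ((λx. ((λy. -3) -2)) -4)) :: (λy. ((y + 3) * ((λz. z) y))) :: AP] | D=∅]
step 2: [S=∅ | E=∅ | C=[(-4 + 4) :: SEL :: (λy. ((y + 3) * ((λz. z) y))) :: AP] | D=∅]
step 3: [S=∅ | E=∅ | C=[-4 :: 4 :: PRIM2(add) :: SEL :: (λy. ((y + 3) * ((λz. z) y))) :: AP] | D=∅]
step 4: [S=[-4] | E=∅ | C=[4 :: PRIM2(add) :: SEL :: (λy. ((y + 3) * ((λz. z) y))) :: AP] | D=∅]
step 5: [S=[4 :: -4] | E=∅ | C=[PRIM2(add) :: SEL :: (λy. ((y + 3) * ((λz. z) y))) :: AP] | D=∅]
step 6: [S=[0] | E=∅ | C=[SEL :: (λy. ((y + 3) * ((λz. z) y))) :: AP] | D=∅]
step 7: [S=∅ | E=∅ | C=[(0 * 4) :: (λy. ((y + 3) * ((λz. z) y))) :: AP] | D=∅]
step 8: [S=∅ | E=∅ | C=[0 :: 4 :: PRIM2(mul) :: (λy. ((y + 3) * ((λz. z) y))) :: AP] | D=∅]
step 9: [S=[0] | E=∅ | C=[4 :: PRIM2(mul) :: (λy. ((y + 3) * ((λz. z) y))) :: AP] | D=∅]
step 10: [S=[4 :: 0] | E=∅ | C=[PRIM2(mul) :: (λy. ((y + 3) * ((λz. z) y))) :: AP] | D=∅]
step 11: [S=[0] | E=∅ | C=[(λy. ((y + 3) * ((λz. z) y))) :: AP] | D=∅]
step 12: [S=[clo(λy. ((y + 3) * ((λz. z) y)), ∅) :: 0] | E=∅ | C=[AP] | D=∅]
step 13: [S=∅ | E={y↦0} | C=[((y + 3) * ((λz. z) y))] | D=[(∅, ∅, ∅)]]
step 14: [S=∅ | E={y↦0} | C=[(y + 3) :: ((λz. z) y) :: PRIM2(mul)] | D=[(∅, ∅, ∅)]]
step 15: [S=∅ | E={y↦0} | C=[y :: 3 :: PRIM2(add) :: ((λz. z) y) :: PRIM2(mul)] | D=[(∅, ∅, ∅)]]
step 16: [S=[0] | E={y↦0} | C=[3 :: PRIM2(add) :: ((λz. z) y) :: PRIM2(mul)] | D=[(∅, ∅, ∅)]]
step 17: [S=[3 :: 0] | E={y↦0} | C=[PRIM2(add) :: ((λz. z) y) :: PRIM2(mul)] | D=[(∅, ∅, ∅)]]
step 18: [S=[3] | E={y↦0} | C=[((λz. z) y) :: PRIM2(mul)] | D=[(∅, ∅, ∅)]]
step 19: [S=[3] | E={y↦0} | C=[y :: (λz. z) :: AP :: PRIM2(mul)] | D=[(∅, ∅, ∅)]]
step 20: [S=[0 :: 3] | E={y↦0} | C=[(λz. z) :: AP :: PRIM2(mul)] | D=[(∅, ∅, ∅)]]
step 21: [S=[clo(λz. z, {y↦0}) :: 0 :: 3] | E={y↦0} | C=[AP :: PRIM2(mul)] | D=[(∅, ∅, ∅)]]
step 22: [S=∅ | E={z↦0, y↦0} | C=[z] | D=[([3], {y↦0}, [PRIM2(mul)]) :: (∅, ∅, ∅)]]
step 23: [S=[0] | E={z↦0, y↦0} | C=∅ | D=[([3], {y↦0}, [PRIM2(mul)]) :: (∅, ∅, ∅)]]
step 24: [S=[0 :: 3] | E={y↦0} | C=[PRIM2(mul)] | D=[(∅, ∅, ∅)]]
step 25: [S=[0] | E={y↦0} | C=∅ | D=[(∅, ∅, ∅)]]
step 26: [S=[0] | E=∅ | C=∅ | D=∅]
→ final value 0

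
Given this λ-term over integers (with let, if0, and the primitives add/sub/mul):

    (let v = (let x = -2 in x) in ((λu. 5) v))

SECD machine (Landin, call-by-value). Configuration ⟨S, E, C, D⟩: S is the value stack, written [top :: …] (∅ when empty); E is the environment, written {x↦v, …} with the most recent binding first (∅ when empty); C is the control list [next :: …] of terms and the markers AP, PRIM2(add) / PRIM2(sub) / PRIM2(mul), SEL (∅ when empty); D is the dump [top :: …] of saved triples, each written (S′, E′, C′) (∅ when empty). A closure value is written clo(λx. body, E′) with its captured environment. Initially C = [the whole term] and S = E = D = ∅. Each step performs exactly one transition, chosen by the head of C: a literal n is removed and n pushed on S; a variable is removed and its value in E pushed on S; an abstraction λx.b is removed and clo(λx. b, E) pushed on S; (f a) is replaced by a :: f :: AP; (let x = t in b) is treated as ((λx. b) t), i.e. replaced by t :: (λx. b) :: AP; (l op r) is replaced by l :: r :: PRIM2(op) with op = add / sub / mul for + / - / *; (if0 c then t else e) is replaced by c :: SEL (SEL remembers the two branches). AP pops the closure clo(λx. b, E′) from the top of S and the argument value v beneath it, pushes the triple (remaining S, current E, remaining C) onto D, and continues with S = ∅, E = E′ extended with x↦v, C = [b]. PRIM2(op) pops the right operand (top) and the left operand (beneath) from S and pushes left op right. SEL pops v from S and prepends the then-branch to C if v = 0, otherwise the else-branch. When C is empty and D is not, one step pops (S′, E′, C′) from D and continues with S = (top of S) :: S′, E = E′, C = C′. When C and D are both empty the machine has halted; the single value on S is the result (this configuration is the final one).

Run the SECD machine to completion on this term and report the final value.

Answer: 5

Execution trace:
step 0: ⟨S=∅; E=∅; C=[(let v = (let x = -2 in x) in ((λu. 5) v))]; D=∅⟩
step 1: ⟨S=∅; E=∅; C=[(let x = -2 in x) :: (λv. ((λu. 5) v)) :: AP]; D=∅⟩
step 2: ⟨S=∅; E=∅; C=[-2 :: (λx. x) :: AP :: (λv. ((λu. 5) v)) :: AP]; D=∅⟩
step 3: ⟨S=[-2]; E=∅; C=[(λx. x) :: AP :: (λv. ((λu. 5) v)) :: AP]; D=∅⟩
step 4: ⟨S=[clo(λx. x, ∅) :: -2]; E=∅; C=[AP :: (λv. ((λu. 5) v)) :: AP]; D=∅⟩
step 5: ⟨S=∅; E={x↦-2}; C=[x]; D=[(∅, ∅, [(λv. ((λu. 5) v)) :: AP])]⟩
step 6: ⟨S=[-2]; E={x↦-2}; C=∅; D=[(∅, ∅, [(λv. ((λu. 5) v)) :: AP])]⟩
step 7: ⟨S=[-2]; E=∅; C=[(λv. ((λu. 5) v)) :: AP]; D=∅⟩
step 8: ⟨S=[clo(λv. ((λu. 5) v), ∅) :: -2]; E=∅; C=[AP]; D=∅⟩
step 9: ⟨S=∅; E={v↦-2}; C=[((λu. 5) v)]; D=[(∅, ∅, ∅)]⟩
step 10: ⟨S=∅; E={v↦-2}; C=[v :: (λu. 5) :: AP]; D=[(∅, ∅, ∅)]⟩
step 11: ⟨S=[-2]; E={v↦-2}; C=[(λu. 5) :: AP]; D=[(∅, ∅, ∅)]⟩
step 12: ⟨S=[clo(λu. 5, {v↦-2}) :: -2]; E={v↦-2}; C=[AP]; D=[(∅, ∅, ∅)]⟩
step 13: ⟨S=∅; E={u↦-2, v↦-2}; C=[5]; D=[(∅, {v↦-2}, ∅) :: (∅, ∅, ∅)]⟩
step 14: ⟨S=[5]; E={u↦-2, v↦-2}; C=∅; D=[(∅, {v↦-2}, ∅) :: (∅, ∅, ∅)]⟩
step 15: ⟨S=[5]; E={v↦-2}; C=∅; D=[(∅, ∅, ∅)]⟩
step 16: ⟨S=[5]; E=∅; C=∅; D=∅⟩
→ final value 5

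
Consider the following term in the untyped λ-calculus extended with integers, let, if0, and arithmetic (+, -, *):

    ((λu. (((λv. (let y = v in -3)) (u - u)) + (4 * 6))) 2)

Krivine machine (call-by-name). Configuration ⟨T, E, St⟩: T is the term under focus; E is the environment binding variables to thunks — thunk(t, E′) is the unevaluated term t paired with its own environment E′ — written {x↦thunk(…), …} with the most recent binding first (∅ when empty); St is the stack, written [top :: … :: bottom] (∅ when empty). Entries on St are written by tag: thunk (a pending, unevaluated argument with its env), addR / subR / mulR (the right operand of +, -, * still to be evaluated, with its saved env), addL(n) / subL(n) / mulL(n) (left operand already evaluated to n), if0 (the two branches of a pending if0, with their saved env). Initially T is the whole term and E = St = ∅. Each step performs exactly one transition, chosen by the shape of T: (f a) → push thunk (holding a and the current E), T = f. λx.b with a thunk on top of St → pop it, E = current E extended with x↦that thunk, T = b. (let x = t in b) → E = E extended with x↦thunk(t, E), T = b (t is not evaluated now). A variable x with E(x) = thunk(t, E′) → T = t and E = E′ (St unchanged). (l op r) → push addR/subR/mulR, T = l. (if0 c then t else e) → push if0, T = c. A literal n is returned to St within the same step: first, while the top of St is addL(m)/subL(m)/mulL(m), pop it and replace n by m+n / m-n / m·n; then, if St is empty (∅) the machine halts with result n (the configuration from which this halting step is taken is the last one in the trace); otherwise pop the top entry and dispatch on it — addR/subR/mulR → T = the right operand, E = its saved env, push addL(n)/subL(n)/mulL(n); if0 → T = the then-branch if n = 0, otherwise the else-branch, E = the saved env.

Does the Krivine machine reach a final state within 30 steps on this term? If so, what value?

Answer: 21

Derivation:
step 0: ⟨T=((λu. (((λv. (let y = v in -3)) (u - u)) + (4 * 6))) 2); E=∅; St=∅⟩
step 1: ⟨T=(λu. (((λv. (let y = v in -3)) (u - u)) + (4 * 6))); E=∅; St=[thunk]⟩
step 2: ⟨T=(((λv. (let y = v in -3)) (u - u)) + (4 * 6)); E={u↦thunk(2, ∅)}; St=∅⟩
step 3: ⟨T=((λv. (let y = v in -3)) (u - u)); E={u↦thunk(2, ∅)}; St=[addR]⟩
step 4: ⟨T=(λv. (let y = v in -3)); E={u↦thunk(2, ∅)}; St=[thunk :: addR]⟩
step 5: ⟨T=(let y = v in -3); E={v↦thunk((u - u), {u↦thunk(2, ∅)}), u↦thunk(2, ∅)}; St=[addR]⟩
step 6: ⟨T=-3; E={y↦thunk(v, {v↦thunk((u - u), {u↦thunk(2, ∅)}), u↦thunk(2, ∅)}), v↦thunk((u - u), {u↦thunk(2, ∅)}), u↦thunk(2, ∅)}; St=[addR]⟩
step 7: ⟨T=(4 * 6); E={u↦thunk(2, ∅)}; St=[addL(-3)]⟩
step 8: ⟨T=4; E={u↦thunk(2, ∅)}; St=[mulR :: addL(-3)]⟩
step 9: ⟨T=6; E={u↦thunk(2, ∅)}; St=[mulL(4) :: addL(-3)]⟩
→ final value 21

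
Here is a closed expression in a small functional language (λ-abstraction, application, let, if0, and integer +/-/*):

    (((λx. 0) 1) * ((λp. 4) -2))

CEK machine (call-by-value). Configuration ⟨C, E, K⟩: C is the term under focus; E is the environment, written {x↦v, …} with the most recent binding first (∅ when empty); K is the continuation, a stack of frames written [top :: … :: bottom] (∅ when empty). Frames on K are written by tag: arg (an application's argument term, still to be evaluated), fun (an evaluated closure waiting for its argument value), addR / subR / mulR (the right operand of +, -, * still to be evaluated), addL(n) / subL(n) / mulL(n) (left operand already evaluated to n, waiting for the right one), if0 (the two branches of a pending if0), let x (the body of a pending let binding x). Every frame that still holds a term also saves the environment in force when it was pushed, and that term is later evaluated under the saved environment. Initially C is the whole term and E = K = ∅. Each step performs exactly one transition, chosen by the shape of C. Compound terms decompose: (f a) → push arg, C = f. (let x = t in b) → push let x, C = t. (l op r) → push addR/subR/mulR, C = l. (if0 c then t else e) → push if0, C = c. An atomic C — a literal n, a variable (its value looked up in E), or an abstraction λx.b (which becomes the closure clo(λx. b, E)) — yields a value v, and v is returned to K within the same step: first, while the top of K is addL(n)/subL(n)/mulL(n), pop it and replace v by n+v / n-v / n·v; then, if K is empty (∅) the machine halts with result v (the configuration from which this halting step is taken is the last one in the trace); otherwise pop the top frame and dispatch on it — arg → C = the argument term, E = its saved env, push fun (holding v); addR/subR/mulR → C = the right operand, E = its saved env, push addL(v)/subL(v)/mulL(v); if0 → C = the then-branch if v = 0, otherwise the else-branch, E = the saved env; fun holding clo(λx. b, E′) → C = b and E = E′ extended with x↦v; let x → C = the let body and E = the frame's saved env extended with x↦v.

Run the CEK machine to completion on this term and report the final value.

step 0: [C=(((λx. 0) 1) * ((λp. 4) -2)) | E=∅ | K=∅]
step 1: [C=((λx. 0) 1) | E=∅ | K=[mulR]]
step 2: [C=(λx. 0) | E=∅ | K=[arg :: mulR]]
step 3: [C=1 | E=∅ | K=[fun :: mulR]]
step 4: [C=0 | E={x↦1} | K=[mulR]]
step 5: [C=((λp. 4) -2) | E=∅ | K=[mulL(0)]]
step 6: [C=(λp. 4) | E=∅ | K=[arg :: mulL(0)]]
step 7: [C=-2 | E=∅ | K=[fun :: mulL(0)]]
step 8: [C=4 | E={p↦-2} | K=[mulL(0)]]
→ final value 0

Answer: 0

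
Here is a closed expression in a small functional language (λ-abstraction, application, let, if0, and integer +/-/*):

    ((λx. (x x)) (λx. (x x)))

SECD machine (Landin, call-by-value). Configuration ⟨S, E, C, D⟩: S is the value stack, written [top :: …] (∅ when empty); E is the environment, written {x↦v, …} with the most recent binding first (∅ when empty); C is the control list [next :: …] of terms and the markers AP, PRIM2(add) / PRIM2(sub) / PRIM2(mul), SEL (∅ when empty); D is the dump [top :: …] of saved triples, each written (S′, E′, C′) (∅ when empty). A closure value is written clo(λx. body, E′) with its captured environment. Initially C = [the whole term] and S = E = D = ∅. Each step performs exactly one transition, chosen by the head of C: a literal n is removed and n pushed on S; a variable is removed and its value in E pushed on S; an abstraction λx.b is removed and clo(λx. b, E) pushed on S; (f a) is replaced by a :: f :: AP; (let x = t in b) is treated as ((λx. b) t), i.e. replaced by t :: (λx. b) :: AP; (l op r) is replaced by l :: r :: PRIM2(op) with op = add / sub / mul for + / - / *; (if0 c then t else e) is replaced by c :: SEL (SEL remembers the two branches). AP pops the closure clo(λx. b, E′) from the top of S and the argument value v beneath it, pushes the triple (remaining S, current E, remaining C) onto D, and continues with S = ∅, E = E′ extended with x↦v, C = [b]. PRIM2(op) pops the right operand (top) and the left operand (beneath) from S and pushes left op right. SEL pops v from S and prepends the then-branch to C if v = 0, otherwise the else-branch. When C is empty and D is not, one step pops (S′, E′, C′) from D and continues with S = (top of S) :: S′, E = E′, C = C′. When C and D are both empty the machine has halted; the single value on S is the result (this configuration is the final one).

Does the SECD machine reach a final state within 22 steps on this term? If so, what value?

Answer: DIVERGES (no final state within 22 steps)

Derivation:
0. [S=∅ | E=∅ | C=[((λx. (x x)) (λx. (x x)))] | D=∅]
1. [S=∅ | E=∅ | C=[(λx. (x x)) :: (λx. (x x)) :: AP] | D=∅]
2. [S=[clo(λx. (x x), ∅)] | E=∅ | C=[(λx. (x x)) :: AP] | D=∅]
3. [S=[clo(λx. (x x), ∅) :: clo(λx. (x x), ∅)] | E=∅ | C=[AP] | D=∅]
4. [S=∅ | E={x↦clo(λx. (x x), ∅)} | C=[(x x)] | D=[(∅, ∅, ∅)]]
5. [S=∅ | E={x↦clo(λx. (x x), ∅)} | C=[x :: x :: AP] | D=[(∅, ∅, ∅)]]
6. [S=[clo(λx. (x x), ∅)] | E={x↦clo(λx. (x x), ∅)} | C=[x :: AP] | D=[(∅, ∅, ∅)]]
7. [S=[clo(λx. (x x), ∅) :: clo(λx. (x x), ∅)] | E={x↦clo(λx. (x x), ∅)} | C=[AP] | D=[(∅, ∅, ∅)]]
8. [S=∅ | E={x↦clo(λx. (x x), ∅)} | C=[(x x)] | D=[(∅, {x↦clo(λx. (x x), ∅)}, ∅) :: (∅, ∅, ∅)]]
9. [S=∅ | E={x↦clo(λx. (x x), ∅)} | C=[x :: x :: AP] | D=[(∅, {x↦clo(λx. (x x), ∅)}, ∅) :: (∅, ∅, ∅)]]
10. [S=[clo(λx. (x x), ∅)] | E={x↦clo(λx. (x x), ∅)} | C=[x :: AP] | D=[(∅, {x↦clo(λx. (x x), ∅)}, ∅) :: (∅, ∅, ∅)]]
11. [S=[clo(λx. (x x), ∅) :: clo(λx. (x x), ∅)] | E={x↦clo(λx. (x x), ∅)} | C=[AP] | D=[(∅, {x↦clo(λx. (x x), ∅)}, ∅) :: (∅, ∅, ∅)]]
12. [S=∅ | E={x↦clo(λx. (x x), ∅)} | C=[(x x)] | D=[(∅, {x↦clo(λx. (x x), ∅)}, ∅) :: (∅, {x↦clo(λx. (x x), ∅)}, ∅) :: (∅, ∅, ∅)]]
13. [S=∅ | E={x↦clo(λx. (x x), ∅)} | C=[x :: x :: AP] | D=[(∅, {x↦clo(λx. (x x), ∅)}, ∅) :: (∅, {x↦clo(λx. (x x), ∅)}, ∅) :: (∅, ∅, ∅)]]
14. [S=[clo(λx. (x x), ∅)] | E={x↦clo(λx. (x x), ∅)} | C=[x :: AP] | D=[(∅, {x↦clo(λx. (x x), ∅)}, ∅) :: (∅, {x↦clo(λx. (x x), ∅)}, ∅) :: (∅, ∅, ∅)]]
15. [S=[clo(λx. (x x), ∅) :: clo(λx. (x x), ∅)] | E={x↦clo(λx. (x x), ∅)} | C=[AP] | D=[(∅, {x↦clo(λx. (x x), ∅)}, ∅) :: (∅, {x↦clo(λx. (x x), ∅)}, ∅) :: (∅, ∅, ∅)]]
16. [S=∅ | E={x↦clo(λx. (x x), ∅)} | C=[(x x)] | D=[(∅, {x↦clo(λx. (x x), ∅)}, ∅) :: (∅, {x↦clo(λx. (x x), ∅)}, ∅) :: (∅, {x↦clo(λx. (x x), ∅)}, ∅) :: (∅, ∅, ∅)]]
17. [S=∅ | E={x↦clo(λx. (x x), ∅)} | C=[x :: x :: AP] | D=[(∅, {x↦clo(λx. (x x), ∅)}, ∅) :: (∅, {x↦clo(λx. (x x), ∅)}, ∅) :: (∅, {x↦clo(λx. (x x), ∅)}, ∅) :: (∅, ∅, ∅)]]
18. [S=[clo(λx. (x x), ∅)] | E={x↦clo(λx. (x x), ∅)} | C=[x :: AP] | D=[(∅, {x↦clo(λx. (x x), ∅)}, ∅) :: (∅, {x↦clo(λx. (x x), ∅)}, ∅) :: (∅, {x↦clo(λx. (x x), ∅)}, ∅) :: (∅, ∅, ∅)]]
19. [S=[clo(λx. (x x), ∅) :: clo(λx. (x x), ∅)] | E={x↦clo(λx. (x x), ∅)} | C=[AP] | D=[(∅, {x↦clo(λx. (x x), ∅)}, ∅) :: (∅, {x↦clo(λx. (x x), ∅)}, ∅) :: (∅, {x↦clo(λx. (x x), ∅)}, ∅) :: (∅, ∅, ∅)]]
20. [S=∅ | E={x↦clo(λx. (x x), ∅)} | C=[(x x)] | D=[(∅, {x↦clo(λx. (x x), ∅)}, ∅) :: (∅, {x↦clo(λx. (x x), ∅)}, ∅) :: (∅, {x↦clo(λx. (x x), ∅)}, ∅) :: (∅, {x↦clo(λx. (x x), ∅)}, ∅) :: (∅, ∅, ∅)]]
21. [S=∅ | E={x↦clo(λx. (x x), ∅)} | C=[x :: x :: AP] | D=[(∅, {x↦clo(λx. (x x), ∅)}, ∅) :: (∅, {x↦clo(λx. (x x), ∅)}, ∅) :: (∅, {x↦clo(λx. (x x), ∅)}, ∅) :: (∅, {x↦clo(λx. (x x), ∅)}, ∅) :: (∅, ∅, ∅)]]
22. [S=[clo(λx. (x x), ∅)] | E={x↦clo(λx. (x x), ∅)} | C=[x :: AP] | D=[(∅, {x↦clo(λx. (x x), ∅)}, ∅) :: (∅, {x↦clo(λx. (x x), ∅)}, ∅) :: (∅, {x↦clo(λx. (x x), ∅)}, ∅) :: (∅, {x↦clo(λx. (x x), ∅)}, ∅) :: (∅, ∅, ∅)]]
→ 22 transitions taken and the configuration is still not final: no result within 22 steps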